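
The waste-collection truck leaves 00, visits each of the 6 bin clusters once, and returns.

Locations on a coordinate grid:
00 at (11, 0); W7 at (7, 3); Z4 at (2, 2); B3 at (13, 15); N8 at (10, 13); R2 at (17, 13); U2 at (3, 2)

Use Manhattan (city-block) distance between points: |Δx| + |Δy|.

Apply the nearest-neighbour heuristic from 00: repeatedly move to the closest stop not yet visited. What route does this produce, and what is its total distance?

Total distance 62 via the nearest-neighbour route 00 → W7 → U2 → Z4 → N8 → B3 → R2 → 00.

From 00: distances to unvisited — W7=7, U2=10, Z4=11, N8=14, B3=17, R2=19. Nearest is W7 (7).
From W7: distances to unvisited — U2=5, Z4=6, N8=13, B3=18, R2=20. Nearest is U2 (5).
From U2: distances to unvisited — Z4=1, N8=18, B3=23, R2=25. Nearest is Z4 (1).
From Z4: distances to unvisited — N8=19, B3=24, R2=26. Nearest is N8 (19).
From N8: distances to unvisited — B3=5, R2=7. Nearest is B3 (5).
From B3: distances to unvisited — R2=6. Nearest is R2 (6).
Return R2→00: 19.
Total = 7 + 5 + 1 + 19 + 5 + 6 + 19 = 62.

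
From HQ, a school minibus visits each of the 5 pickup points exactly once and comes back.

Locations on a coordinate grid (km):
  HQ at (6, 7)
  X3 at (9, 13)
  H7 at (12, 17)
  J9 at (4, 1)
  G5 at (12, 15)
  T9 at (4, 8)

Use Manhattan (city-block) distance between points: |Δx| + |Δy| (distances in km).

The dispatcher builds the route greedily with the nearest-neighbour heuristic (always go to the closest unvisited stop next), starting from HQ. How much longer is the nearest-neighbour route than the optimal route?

HQ: T9=3, J9=8, X3=9, G5=14, H7=16 ⇒ T9
T9: J9=7, X3=10, G5=15, H7=17 ⇒ J9
J9: X3=17, G5=22, H7=24 ⇒ X3
X3: G5=5, H7=7 ⇒ G5
G5: H7=2 ⇒ H7
NN route HQ → T9 → J9 → X3 → G5 → H7 → HQ costs 50.
Optimal: HQ → X3 → H7 → G5 → T9 → J9 → HQ costs 48 (by enumerating all 60 distinct tours).
Excess = 50 − 48 = 2.

The nearest-neighbour route is 2 km longer than optimal.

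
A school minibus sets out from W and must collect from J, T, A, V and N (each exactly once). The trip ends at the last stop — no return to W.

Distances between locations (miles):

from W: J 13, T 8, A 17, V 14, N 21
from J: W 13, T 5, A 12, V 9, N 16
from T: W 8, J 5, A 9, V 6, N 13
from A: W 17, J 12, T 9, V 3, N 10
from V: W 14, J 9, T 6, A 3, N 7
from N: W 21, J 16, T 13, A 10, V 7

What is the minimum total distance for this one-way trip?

Shortest open route: 35 miles.

There are 5! = 120 possible orderings.
W→J→T→A→V→N: 13+5+9+3+7 = 37
W→J→T→A→N→V: 13+5+9+10+7 = 44
W→J→T→V→A→N: 13+5+6+3+10 = 37
W→J→T→V→N→A: 13+5+6+7+10 = 41
W→J→T→N→A→V: 13+5+13+10+3 = 44
W→J→T→N→V→A: 13+5+13+7+3 = 41
W→J→A→T→V→N: 13+12+9+6+7 = 47
W→J→A→T→N→V: 13+12+9+13+7 = 54
W→J→A→V→T→N: 13+12+3+6+13 = 47
W→J→A→V→N→T: 13+12+3+7+13 = 48
W→J→A→N→T→V: 13+12+10+13+6 = 54
W→J→A→N→V→T: 13+12+10+7+6 = 48
W→J→V→T→A→N: 13+9+6+9+10 = 47
W→J→V→T→N→A: 13+9+6+13+10 = 51
… (106 more)
W→T→J→A→V→N: 8+5+12+3+7 = 35  ← best
The minimum is 35.
One shortest path: W → T → J → A → V → N.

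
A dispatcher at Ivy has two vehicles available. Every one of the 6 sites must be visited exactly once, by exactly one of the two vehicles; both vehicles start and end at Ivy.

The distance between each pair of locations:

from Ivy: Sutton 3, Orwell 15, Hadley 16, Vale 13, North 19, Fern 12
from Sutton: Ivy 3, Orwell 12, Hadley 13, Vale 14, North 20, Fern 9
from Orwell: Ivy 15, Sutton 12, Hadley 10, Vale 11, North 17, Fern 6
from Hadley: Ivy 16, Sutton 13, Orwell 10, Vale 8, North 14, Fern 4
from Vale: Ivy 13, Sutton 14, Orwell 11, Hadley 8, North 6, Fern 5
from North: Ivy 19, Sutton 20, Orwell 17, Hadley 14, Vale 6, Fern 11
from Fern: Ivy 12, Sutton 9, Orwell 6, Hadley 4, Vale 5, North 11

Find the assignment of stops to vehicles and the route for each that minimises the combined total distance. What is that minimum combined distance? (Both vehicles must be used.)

Minimum combined distance: 64.

Check every non-empty split of the stops between the two vehicles; for each half take its own optimal tour:
  {Sutton} + {Orwell, Hadley, Vale, North, Fern}: 6 + 58 = 64
  {Orwell} + {Sutton, Hadley, Vale, North, Fern}: 30 + 49 = 79
  {Sutton, Orwell} + {Hadley, Vale, North, Fern}: 30 + 49 = 79
  {Hadley} + {Sutton, Orwell, Vale, North, Fern}: 32 + 51 = 83
  {Sutton, Hadley} + {Orwell, Vale, North, Fern}: 32 + 51 = 83
  {Orwell, Hadley} + {Sutton, Vale, North, Fern}: 41 + 42 = 83
  … (31 splits in total)
Best: vehicle 1 Ivy → Sutton → Ivy = 6; vehicle 2 Ivy → Orwell → Fern → Hadley → Vale → North → Ivy = 58; combined 64.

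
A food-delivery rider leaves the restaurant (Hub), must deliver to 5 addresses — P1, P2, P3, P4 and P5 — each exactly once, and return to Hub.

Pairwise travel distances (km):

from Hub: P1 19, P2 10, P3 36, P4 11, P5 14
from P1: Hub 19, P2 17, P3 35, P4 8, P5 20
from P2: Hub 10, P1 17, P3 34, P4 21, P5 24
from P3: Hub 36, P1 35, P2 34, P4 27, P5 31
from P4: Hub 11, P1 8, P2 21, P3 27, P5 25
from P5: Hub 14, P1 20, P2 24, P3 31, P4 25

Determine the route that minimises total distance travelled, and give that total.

107 km — the shortest possible round trip.

Hub - P1 - P2 - P3 - P4 - P5 - Hub: 19+17+34+27+25+14 = 136
Hub - P1 - P2 - P3 - P5 - P4 - Hub: 19+17+34+31+25+11 = 137
Hub - P1 - P2 - P4 - P3 - P5 - Hub: 19+17+21+27+31+14 = 129
Hub - P1 - P2 - P4 - P5 - P3 - Hub: 19+17+21+25+31+36 = 149
Hub - P1 - P2 - P5 - P3 - P4 - Hub: 19+17+24+31+27+11 = 129
Hub - P1 - P2 - P5 - P4 - P3 - Hub: 19+17+24+25+27+36 = 148
Hub - P1 - P3 - P2 - P4 - P5 - Hub: 19+35+34+21+25+14 = 148
Hub - P1 - P3 - P2 - P5 - P4 - Hub: 19+35+34+24+25+11 = 148
Hub - P1 - P3 - P4 - P2 - P5 - Hub: 19+35+27+21+24+14 = 140
Hub - P1 - P3 - P4 - P5 - P2 - Hub: 19+35+27+25+24+10 = 140
Hub - P1 - P3 - P5 - P2 - P4 - Hub: 19+35+31+24+21+11 = 141
Hub - P1 - P3 - P5 - P4 - P2 - Hub: 19+35+31+25+21+10 = 141
Hub - P1 - P4 - P2 - P3 - P5 - Hub: 19+8+21+34+31+14 = 127
Hub - P1 - P4 - P2 - P5 - P3 - Hub: 19+8+21+24+31+36 = 139
… (46 more)
Hub - P2 - P1 - P4 - P3 - P5 - Hub: 10+17+8+27+31+14 = 107  ← best
The minimum is 107.
One optimal route: Hub → P2 → P1 → P4 → P3 → P5 → Hub (or its reverse).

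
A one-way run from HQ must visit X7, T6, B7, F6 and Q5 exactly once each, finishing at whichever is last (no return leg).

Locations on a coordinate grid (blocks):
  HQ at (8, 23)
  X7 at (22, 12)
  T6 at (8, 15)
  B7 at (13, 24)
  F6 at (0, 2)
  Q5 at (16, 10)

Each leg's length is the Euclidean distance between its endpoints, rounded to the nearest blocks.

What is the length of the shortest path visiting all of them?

There are 5! = 120 possible orderings.
HQ → X7 → T6 → B7 → F6 → Q5: 18+14+10+26+18 = 86
HQ → X7 → T6 → B7 → Q5 → F6: 18+14+10+14+18 = 74
HQ → X7 → T6 → F6 → B7 → Q5: 18+14+15+26+14 = 87
HQ → X7 → T6 → F6 → Q5 → B7: 18+14+15+18+14 = 79
HQ → X7 → T6 → Q5 → B7 → F6: 18+14+9+14+26 = 81
HQ → X7 → T6 → Q5 → F6 → B7: 18+14+9+18+26 = 85
HQ → X7 → B7 → T6 → F6 → Q5: 18+15+10+15+18 = 76
HQ → X7 → B7 → T6 → Q5 → F6: 18+15+10+9+18 = 70
HQ → X7 → B7 → F6 → T6 → Q5: 18+15+26+15+9 = 83
HQ → X7 → B7 → F6 → Q5 → T6: 18+15+26+18+9 = 86
HQ → X7 → B7 → Q5 → T6 → F6: 18+15+14+9+15 = 71
HQ → X7 → B7 → Q5 → F6 → T6: 18+15+14+18+15 = 80
HQ → X7 → F6 → T6 → B7 → Q5: 18+24+15+10+14 = 81
HQ → X7 → F6 → T6 → Q5 → B7: 18+24+15+9+14 = 80
… (106 more)
HQ → B7 → X7 → Q5 → T6 → F6: 5+15+6+9+15 = 50  ← best
The minimum is 50.
One shortest path: HQ → B7 → X7 → Q5 → T6 → F6.

Shortest open route: 50 blocks.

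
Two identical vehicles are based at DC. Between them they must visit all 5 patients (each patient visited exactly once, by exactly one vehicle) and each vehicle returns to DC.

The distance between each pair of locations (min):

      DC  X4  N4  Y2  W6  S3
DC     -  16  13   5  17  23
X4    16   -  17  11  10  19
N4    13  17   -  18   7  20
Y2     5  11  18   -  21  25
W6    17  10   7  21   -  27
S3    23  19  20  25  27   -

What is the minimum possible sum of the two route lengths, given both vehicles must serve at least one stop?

Minimum combined distance: 82 min.

Try each way of splitting the stops between the two vehicles (each non-empty) and, for each split, find the best tour for each vehicle:
  {X4} + {N4, Y2, W6, S3}: 32 + 74 = 106
  {N4} + {X4, Y2, W6, S3}: 26 + 76 = 102
  {X4, N4} + {Y2, W6, S3}: 46 + 74 = 120
  {Y2} + {X4, N4, W6, S3}: 10 + 72 = 82
  {X4, Y2} + {N4, W6, S3}: 32 + 67 = 99
  {N4, Y2} + {X4, W6, S3}: 36 + 69 = 105
  … (15 splits in total)
Best: vehicle 1 DC → Y2 → DC = 10; vehicle 2 DC → N4 → W6 → X4 → S3 → DC = 72; combined 82.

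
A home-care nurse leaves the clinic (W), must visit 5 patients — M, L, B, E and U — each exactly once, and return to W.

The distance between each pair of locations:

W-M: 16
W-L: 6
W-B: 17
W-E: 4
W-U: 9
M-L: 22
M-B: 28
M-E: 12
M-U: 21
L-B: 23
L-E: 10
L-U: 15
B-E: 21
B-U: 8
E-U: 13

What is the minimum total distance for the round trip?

73 — the shortest possible round trip.

With 5 stops there are 5!/2 = 60 distinct round trips (a route and its reverse cost the same).
W - M - L - B - E - U - W: 16+22+23+21+13+9 = 104
W - M - L - B - U - E - W: 16+22+23+8+13+4 = 86
W - M - L - E - B - U - W: 16+22+10+21+8+9 = 86
W - M - L - E - U - B - W: 16+22+10+13+8+17 = 86
W - M - L - U - B - E - W: 16+22+15+8+21+4 = 86
W - M - L - U - E - B - W: 16+22+15+13+21+17 = 104
W - M - B - L - E - U - W: 16+28+23+10+13+9 = 99
W - M - B - L - U - E - W: 16+28+23+15+13+4 = 99
W - M - B - E - L - U - W: 16+28+21+10+15+9 = 99
W - M - B - E - U - L - W: 16+28+21+13+15+6 = 99
W - M - B - U - L - E - W: 16+28+8+15+10+4 = 81
W - M - B - U - E - L - W: 16+28+8+13+10+6 = 81
W - M - E - L - B - U - W: 16+12+10+23+8+9 = 78
W - M - E - L - U - B - W: 16+12+10+15+8+17 = 78
… (46 more)
W - L - E - M - B - U - W: 6+10+12+28+8+9 = 73  ← best
The minimum is 73.
One optimal route: W → L → E → M → B → U → W (or its reverse).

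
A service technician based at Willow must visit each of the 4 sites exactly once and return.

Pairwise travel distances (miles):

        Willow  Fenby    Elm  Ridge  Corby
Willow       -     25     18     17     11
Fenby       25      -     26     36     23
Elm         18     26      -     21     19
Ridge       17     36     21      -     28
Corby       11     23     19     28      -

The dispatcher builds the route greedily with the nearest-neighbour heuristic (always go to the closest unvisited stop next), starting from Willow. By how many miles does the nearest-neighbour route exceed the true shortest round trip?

Excess over optimum: 14 miles.

Willow: Corby=11, Ridge=17, Elm=18, Fenby=25 ⇒ Corby
Corby: Elm=19, Fenby=23, Ridge=28 ⇒ Elm
Elm: Ridge=21, Fenby=26 ⇒ Ridge
Ridge: Fenby=36 ⇒ Fenby
NN route Willow → Corby → Elm → Ridge → Fenby → Willow costs 112.
Optimal: Willow → Ridge → Elm → Fenby → Corby → Willow costs 98 (by enumerating all 12 distinct tours).
Excess = 112 − 98 = 14.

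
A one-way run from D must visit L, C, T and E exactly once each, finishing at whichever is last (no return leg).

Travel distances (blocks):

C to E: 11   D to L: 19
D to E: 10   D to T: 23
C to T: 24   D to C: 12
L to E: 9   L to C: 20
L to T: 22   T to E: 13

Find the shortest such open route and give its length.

There are 4! = 24 possible orderings.
D - L - C - T - E: 19+20+24+13 = 76
D - L - C - E - T: 19+20+11+13 = 63
D - L - T - C - E: 19+22+24+11 = 76
D - L - T - E - C: 19+22+13+11 = 65
D - L - E - C - T: 19+9+11+24 = 63
D - L - E - T - C: 19+9+13+24 = 65
D - C - L - T - E: 12+20+22+13 = 67
D - C - L - E - T: 12+20+9+13 = 54
D - C - T - L - E: 12+24+22+9 = 67
D - C - T - E - L: 12+24+13+9 = 58
D - C - E - L - T: 12+11+9+22 = 54
D - C - E - T - L: 12+11+13+22 = 58
D - T - L - C - E: 23+22+20+11 = 76
D - T - L - E - C: 23+22+9+11 = 65
… (10 more)
The minimum is 54.
One shortest path: D → C → L → E → T.

Shortest open route: 54 blocks.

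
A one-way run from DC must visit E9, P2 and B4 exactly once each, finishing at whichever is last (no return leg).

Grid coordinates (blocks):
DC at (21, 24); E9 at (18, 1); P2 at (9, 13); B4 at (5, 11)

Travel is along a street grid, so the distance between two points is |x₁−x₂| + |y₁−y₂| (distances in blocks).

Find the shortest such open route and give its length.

Shortest open route: 52 blocks.

There are 3! = 6 possible orderings.
DC → E9 → P2 → B4: 26+21+6 = 53
DC → E9 → B4 → P2: 26+23+6 = 55
DC → P2 → E9 → B4: 23+21+23 = 67
DC → P2 → B4 → E9: 23+6+23 = 52
DC → B4 → E9 → P2: 29+23+21 = 73
DC → B4 → P2 → E9: 29+6+21 = 56
The minimum is 52.
One shortest path: DC → P2 → B4 → E9.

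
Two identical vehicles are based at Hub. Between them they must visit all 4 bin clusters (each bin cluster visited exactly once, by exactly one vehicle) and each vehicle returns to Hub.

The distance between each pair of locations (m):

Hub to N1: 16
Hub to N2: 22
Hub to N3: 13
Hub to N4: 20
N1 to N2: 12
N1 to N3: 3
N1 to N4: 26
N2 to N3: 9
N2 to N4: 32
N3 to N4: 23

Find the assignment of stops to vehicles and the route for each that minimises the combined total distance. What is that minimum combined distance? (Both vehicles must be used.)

Check every non-empty split of the stops between the two vehicles; for each half take its own optimal tour:
  {N1} + {N2, N3, N4}: 32 + 74 = 106
  {N2} + {N1, N3, N4}: 44 + 62 = 106
  {N1, N2} + {N3, N4}: 50 + 56 = 106
  {N3} + {N1, N2, N4}: 26 + 80 = 106
  {N1, N3} + {N2, N4}: 32 + 74 = 106
  {N2, N3} + {N1, N4}: 44 + 62 = 106
  … (7 splits in total)
  {N1, N2, N3} + {N4}: 50 + 40 = 90  ← best
Best: vehicle 1 Hub → N1 → N2 → N3 → Hub = 50; vehicle 2 Hub → N4 → Hub = 40; combined 90.

90 m — the smallest possible combined total.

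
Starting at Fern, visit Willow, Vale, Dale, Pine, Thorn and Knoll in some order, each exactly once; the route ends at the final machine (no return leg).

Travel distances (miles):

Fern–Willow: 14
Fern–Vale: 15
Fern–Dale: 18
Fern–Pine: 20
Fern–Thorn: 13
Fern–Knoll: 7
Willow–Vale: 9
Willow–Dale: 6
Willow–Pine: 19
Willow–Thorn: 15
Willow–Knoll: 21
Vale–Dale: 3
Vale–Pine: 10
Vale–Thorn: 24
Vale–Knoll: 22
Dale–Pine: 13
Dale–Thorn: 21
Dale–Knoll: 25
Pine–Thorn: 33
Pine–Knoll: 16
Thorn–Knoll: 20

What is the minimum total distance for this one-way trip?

There are 6! = 720 possible orderings.
Fern→Willow→Vale→Dale→Pine→Thorn→Knoll: 14+9+3+13+33+20 = 92
Fern→Willow→Vale→Dale→Pine→Knoll→Thorn: 14+9+3+13+16+20 = 75
Fern→Willow→Vale→Dale→Thorn→Pine→Knoll: 14+9+3+21+33+16 = 96
Fern→Willow→Vale→Dale→Thorn→Knoll→Pine: 14+9+3+21+20+16 = 83
Fern→Willow→Vale→Dale→Knoll→Pine→Thorn: 14+9+3+25+16+33 = 100
Fern→Willow→Vale→Dale→Knoll→Thorn→Pine: 14+9+3+25+20+33 = 104
Fern→Willow→Vale→Pine→Dale→Thorn→Knoll: 14+9+10+13+21+20 = 87
Fern→Willow→Vale→Pine→Dale→Knoll→Thorn: 14+9+10+13+25+20 = 91
… (712 more)
Fern→Knoll→Pine→Vale→Dale→Willow→Thorn: 7+16+10+3+6+15 = 57  ← best
The minimum is 57.
One shortest path: Fern → Knoll → Pine → Vale → Dale → Willow → Thorn.

Minimum one-way distance = 57 miles.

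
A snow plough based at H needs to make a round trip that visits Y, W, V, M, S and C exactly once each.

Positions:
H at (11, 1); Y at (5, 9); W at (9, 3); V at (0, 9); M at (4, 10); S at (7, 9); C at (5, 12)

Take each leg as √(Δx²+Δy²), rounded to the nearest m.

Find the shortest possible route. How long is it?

Shortest round trip = 34 m.

There are 360 distinct closed tours to check (reversals are equivalent).
H→Y→W→V→M→S→C→H: 10+7+11+4+3+4+13 = 52
H→Y→W→V→M→C→S→H: 10+7+11+4+2+4+9 = 47
H→Y→W→V→S→M→C→H: 10+7+11+7+3+2+13 = 53
H→Y→W→V→S→C→M→H: 10+7+11+7+4+2+11 = 52
H→Y→W→V→C→M→S→H: 10+7+11+6+2+3+9 = 48
H→Y→W→V→C→S→M→H: 10+7+11+6+4+3+11 = 52
H→Y→W→M→V→S→C→H: 10+7+9+4+7+4+13 = 54
H→Y→W→M→V→C→S→H: 10+7+9+4+6+4+9 = 49
… (352 more)
H→Y→V→M→C→S→W→H: 10+5+4+2+4+6+3 = 34  ← best
The minimum is 34.
One optimal route: H → Y → V → M → C → S → W → H (or its reverse).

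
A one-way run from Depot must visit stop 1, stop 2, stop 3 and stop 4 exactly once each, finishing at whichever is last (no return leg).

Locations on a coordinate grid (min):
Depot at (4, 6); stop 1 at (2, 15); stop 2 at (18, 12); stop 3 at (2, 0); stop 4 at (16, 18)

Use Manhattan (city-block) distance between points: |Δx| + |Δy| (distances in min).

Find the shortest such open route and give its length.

There are 4! = 24 possible orderings.
Depot → stop 1 → stop 2 → stop 3 → stop 4: 11+19+28+32 = 90
Depot → stop 1 → stop 2 → stop 4 → stop 3: 11+19+8+32 = 70
Depot → stop 1 → stop 3 → stop 2 → stop 4: 11+15+28+8 = 62
Depot → stop 1 → stop 3 → stop 4 → stop 2: 11+15+32+8 = 66
Depot → stop 1 → stop 4 → stop 2 → stop 3: 11+17+8+28 = 64
Depot → stop 1 → stop 4 → stop 3 → stop 2: 11+17+32+28 = 88
Depot → stop 2 → stop 1 → stop 3 → stop 4: 20+19+15+32 = 86
Depot → stop 2 → stop 1 → stop 4 → stop 3: 20+19+17+32 = 88
Depot → stop 2 → stop 3 → stop 1 → stop 4: 20+28+15+17 = 80
Depot → stop 2 → stop 3 → stop 4 → stop 1: 20+28+32+17 = 97
Depot → stop 2 → stop 4 → stop 1 → stop 3: 20+8+17+15 = 60
Depot → stop 2 → stop 4 → stop 3 → stop 1: 20+8+32+15 = 75
Depot → stop 3 → stop 1 → stop 2 → stop 4: 8+15+19+8 = 50
Depot → stop 3 → stop 1 → stop 4 → stop 2: 8+15+17+8 = 48
… (10 more)
The minimum is 48.
One shortest path: Depot → stop 3 → stop 1 → stop 4 → stop 2.

48 min — the minimum one-way total.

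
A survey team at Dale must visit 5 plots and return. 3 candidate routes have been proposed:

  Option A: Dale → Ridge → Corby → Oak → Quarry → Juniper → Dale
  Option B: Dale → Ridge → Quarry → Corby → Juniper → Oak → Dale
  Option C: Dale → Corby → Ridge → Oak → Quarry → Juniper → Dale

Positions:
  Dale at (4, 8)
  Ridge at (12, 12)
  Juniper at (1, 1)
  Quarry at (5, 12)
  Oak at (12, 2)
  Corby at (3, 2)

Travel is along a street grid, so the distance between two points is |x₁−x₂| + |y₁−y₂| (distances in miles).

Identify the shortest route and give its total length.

Option A: 12 + 19 + 9 + 17 + 15 + 10 = 82
Option B: 12 + 7 + 12 + 3 + 12 + 14 = 60
Option C: 7 + 19 + 10 + 17 + 15 + 10 = 78

Shortest is Option B, total 60 miles.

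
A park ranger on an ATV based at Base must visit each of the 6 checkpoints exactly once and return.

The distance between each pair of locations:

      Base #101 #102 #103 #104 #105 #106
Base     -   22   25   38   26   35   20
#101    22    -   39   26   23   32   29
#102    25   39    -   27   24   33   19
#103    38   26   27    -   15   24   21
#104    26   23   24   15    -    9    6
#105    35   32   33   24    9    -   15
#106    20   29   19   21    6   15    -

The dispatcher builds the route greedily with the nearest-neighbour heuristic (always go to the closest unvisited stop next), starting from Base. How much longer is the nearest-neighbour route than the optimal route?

From Base: #106=20, #101=22, #102=25, #104=26, #105=35, #103=38 → choose #106 (20).
From #106: #104=6, #105=15, #102=19, #103=21, #101=29 → choose #104 (6).
From #104: #105=9, #103=15, #101=23, #102=24 → choose #105 (9).
From #105: #103=24, #101=32, #102=33 → choose #103 (24).
From #103: #101=26, #102=27 → choose #101 (26).
From #101: #102=39 → choose #102 (39).
NN route Base → #106 → #104 → #105 → #103 → #101 → #102 → Base costs 149.
Optimal: Base → #101 → #103 → #104 → #105 → #106 → #102 → Base costs 131 (by enumerating all 360 distinct tours).
Excess = 149 − 131 = 18.

Excess over optimum: 18.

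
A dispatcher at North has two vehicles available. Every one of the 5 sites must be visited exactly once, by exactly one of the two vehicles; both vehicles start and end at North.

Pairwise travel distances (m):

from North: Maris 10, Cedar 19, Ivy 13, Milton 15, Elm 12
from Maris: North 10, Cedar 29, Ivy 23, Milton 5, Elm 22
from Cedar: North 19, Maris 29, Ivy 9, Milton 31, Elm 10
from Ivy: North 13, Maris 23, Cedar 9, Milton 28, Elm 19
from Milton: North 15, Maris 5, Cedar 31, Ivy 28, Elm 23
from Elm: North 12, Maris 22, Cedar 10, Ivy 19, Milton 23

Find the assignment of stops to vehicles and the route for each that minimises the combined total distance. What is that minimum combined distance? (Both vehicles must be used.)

Try each way of splitting the stops between the two vehicles (each non-empty) and, for each split, find the best tour for each vehicle:
  {Maris} + {Cedar, Ivy, Milton, Elm}: 20 + 70 = 90
  {Cedar} + {Maris, Ivy, Milton, Elm}: 38 + 70 = 108
  {Maris, Cedar} + {Ivy, Milton, Elm}: 58 + 70 = 128
  {Ivy} + {Maris, Cedar, Milton, Elm}: 26 + 67 = 93
  {Maris, Ivy} + {Cedar, Milton, Elm}: 46 + 67 = 113
  {Cedar, Ivy} + {Maris, Milton, Elm}: 41 + 50 = 91
  … (15 splits in total)
  {Maris, Milton} + {Cedar, Ivy, Elm}: 30 + 44 = 74  ← best
Best: vehicle 1 North → Maris → Milton → North = 30; vehicle 2 North → Ivy → Cedar → Elm → North = 44; combined 74.

74 m — the smallest possible combined total.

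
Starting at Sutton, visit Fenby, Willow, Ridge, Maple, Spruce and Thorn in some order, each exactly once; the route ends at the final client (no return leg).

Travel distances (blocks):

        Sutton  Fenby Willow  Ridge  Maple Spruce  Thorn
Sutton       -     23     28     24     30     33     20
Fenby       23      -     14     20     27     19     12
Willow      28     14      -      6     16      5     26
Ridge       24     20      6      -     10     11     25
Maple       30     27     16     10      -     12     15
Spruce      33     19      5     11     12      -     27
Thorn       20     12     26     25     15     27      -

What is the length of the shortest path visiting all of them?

There are 6! = 720 possible orderings.
Sutton → Fenby → Willow → Ridge → Maple → Spruce → Thorn: 23+14+6+10+12+27 = 92
Sutton → Fenby → Willow → Ridge → Maple → Thorn → Spruce: 23+14+6+10+15+27 = 95
Sutton → Fenby → Willow → Ridge → Spruce → Maple → Thorn: 23+14+6+11+12+15 = 81
Sutton → Fenby → Willow → Ridge → Spruce → Thorn → Maple: 23+14+6+11+27+15 = 96
Sutton → Fenby → Willow → Ridge → Thorn → Maple → Spruce: 23+14+6+25+15+12 = 95
Sutton → Fenby → Willow → Ridge → Thorn → Spruce → Maple: 23+14+6+25+27+12 = 107
Sutton → Fenby → Willow → Maple → Ridge → Spruce → Thorn: 23+14+16+10+11+27 = 101
Sutton → Fenby → Willow → Maple → Ridge → Thorn → Spruce: 23+14+16+10+25+27 = 115
… (712 more)
Sutton → Fenby → Thorn → Maple → Ridge → Willow → Spruce: 23+12+15+10+6+5 = 71  ← best
The minimum is 71.
One shortest path: Sutton → Fenby → Thorn → Maple → Ridge → Willow → Spruce.

Minimum one-way distance = 71 blocks.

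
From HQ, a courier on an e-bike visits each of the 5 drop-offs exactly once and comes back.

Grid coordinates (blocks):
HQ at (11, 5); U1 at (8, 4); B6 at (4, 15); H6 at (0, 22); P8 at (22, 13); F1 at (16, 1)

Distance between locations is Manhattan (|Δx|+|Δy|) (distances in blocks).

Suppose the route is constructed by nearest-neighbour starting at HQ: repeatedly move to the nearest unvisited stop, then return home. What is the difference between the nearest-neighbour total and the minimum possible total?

4 blocks longer than the optimal tour.

HQ: U1=4, F1=9, B6=17, P8=19, H6=28 ⇒ U1
U1: F1=11, B6=15, P8=23, H6=26 ⇒ F1
F1: P8=18, B6=26, H6=37 ⇒ P8
P8: B6=20, H6=31 ⇒ B6
B6: H6=11 ⇒ H6
NN route HQ → U1 → F1 → P8 → B6 → H6 → HQ costs 92.
Optimal: HQ → U1 → B6 → H6 → P8 → F1 → HQ costs 88 (by enumerating all 60 distinct tours).
Excess = 92 − 88 = 4.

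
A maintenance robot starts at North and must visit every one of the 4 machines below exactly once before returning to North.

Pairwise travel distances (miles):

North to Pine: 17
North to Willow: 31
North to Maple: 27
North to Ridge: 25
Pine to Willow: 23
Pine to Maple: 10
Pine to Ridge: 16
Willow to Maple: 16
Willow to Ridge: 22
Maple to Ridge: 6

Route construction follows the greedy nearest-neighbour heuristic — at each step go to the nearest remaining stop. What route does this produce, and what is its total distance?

Total distance 86 miles via the nearest-neighbour route North → Pine → Maple → Ridge → Willow → North.

North → [Pine:17 / Ridge:25 / Maple:27 / Willow:31] → Pine (17)
Pine → [Maple:10 / Ridge:16 / Willow:23] → Maple (10)
Maple → [Ridge:6 / Willow:16] → Ridge (6)
Ridge → [Willow:22] → Willow (22)
Return Willow→North: 31.
Total = 17 + 10 + 6 + 22 + 31 = 86.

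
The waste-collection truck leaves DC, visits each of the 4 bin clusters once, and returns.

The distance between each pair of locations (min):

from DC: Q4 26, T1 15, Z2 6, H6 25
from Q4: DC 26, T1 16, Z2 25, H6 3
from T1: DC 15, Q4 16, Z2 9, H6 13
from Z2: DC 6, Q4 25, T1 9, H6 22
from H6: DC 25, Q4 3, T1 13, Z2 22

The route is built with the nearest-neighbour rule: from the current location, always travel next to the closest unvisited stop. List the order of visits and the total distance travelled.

Nearest-neighbour total = 57 min; route DC → Z2 → T1 → H6 → Q4 → DC.

At DC the remaining stops are Z2 6, T1 15, H6 25, Q4 26; go to Z2.
At Z2 the remaining stops are T1 9, H6 22, Q4 25; go to T1.
At T1 the remaining stops are H6 13, Q4 16; go to H6.
At H6 the remaining stops are Q4 3; go to Q4.
Return Q4→DC: 26.
Total = 6 + 9 + 13 + 3 + 26 = 57.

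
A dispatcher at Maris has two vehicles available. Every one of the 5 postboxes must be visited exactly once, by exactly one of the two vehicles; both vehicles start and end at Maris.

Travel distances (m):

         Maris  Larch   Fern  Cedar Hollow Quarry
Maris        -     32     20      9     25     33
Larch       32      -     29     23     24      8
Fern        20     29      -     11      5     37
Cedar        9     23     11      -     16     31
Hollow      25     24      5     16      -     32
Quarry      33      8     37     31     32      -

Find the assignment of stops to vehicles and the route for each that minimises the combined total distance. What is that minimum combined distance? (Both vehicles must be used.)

Minimum combined distance: 108 m.

Try each way of splitting the stops between the two vehicles (each non-empty) and, for each split, find the best tour for each vehicle:
  {Larch} + {Fern, Cedar, Hollow, Quarry}: 64 + 90 = 154
  {Fern} + {Larch, Cedar, Hollow, Quarry}: 40 + 90 = 130
  {Larch, Fern} + {Cedar, Hollow, Quarry}: 81 + 90 = 171
  {Cedar} + {Larch, Fern, Hollow, Quarry}: 18 + 90 = 108
  {Larch, Cedar} + {Fern, Hollow, Quarry}: 64 + 90 = 154
  {Fern, Cedar} + {Larch, Hollow, Quarry}: 40 + 90 = 130
  … (15 splits in total)
Best: vehicle 1 Maris → Cedar → Maris = 18; vehicle 2 Maris → Fern → Hollow → Larch → Quarry → Maris = 90; combined 108.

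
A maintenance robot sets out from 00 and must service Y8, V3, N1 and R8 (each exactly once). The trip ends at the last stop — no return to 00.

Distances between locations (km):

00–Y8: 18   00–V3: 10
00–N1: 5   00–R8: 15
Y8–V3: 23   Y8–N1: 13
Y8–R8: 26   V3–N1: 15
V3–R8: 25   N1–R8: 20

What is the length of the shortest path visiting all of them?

64 km — the minimum one-way total.

There are 4! = 24 possible orderings.
00 → Y8 → V3 → N1 → R8: 18+23+15+20 = 76
00 → Y8 → V3 → R8 → N1: 18+23+25+20 = 86
00 → Y8 → N1 → V3 → R8: 18+13+15+25 = 71
00 → Y8 → N1 → R8 → V3: 18+13+20+25 = 76
00 → Y8 → R8 → V3 → N1: 18+26+25+15 = 84
00 → Y8 → R8 → N1 → V3: 18+26+20+15 = 79
00 → V3 → Y8 → N1 → R8: 10+23+13+20 = 66
00 → V3 → Y8 → R8 → N1: 10+23+26+20 = 79
00 → V3 → N1 → Y8 → R8: 10+15+13+26 = 64
00 → V3 → N1 → R8 → Y8: 10+15+20+26 = 71
00 → V3 → R8 → Y8 → N1: 10+25+26+13 = 74
00 → V3 → R8 → N1 → Y8: 10+25+20+13 = 68
00 → N1 → Y8 → V3 → R8: 5+13+23+25 = 66
00 → N1 → Y8 → R8 → V3: 5+13+26+25 = 69
… (10 more)
The minimum is 64.
One shortest path: 00 → V3 → N1 → Y8 → R8.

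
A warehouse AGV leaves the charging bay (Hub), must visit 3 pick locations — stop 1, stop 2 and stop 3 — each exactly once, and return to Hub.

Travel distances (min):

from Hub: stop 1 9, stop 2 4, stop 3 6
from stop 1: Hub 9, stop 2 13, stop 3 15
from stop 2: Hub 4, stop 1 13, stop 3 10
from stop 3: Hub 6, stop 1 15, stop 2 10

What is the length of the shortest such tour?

There are 3 distinct closed tours to check (reversals are equivalent).
Hub → stop 1 → stop 2 → stop 3 → Hub: 9+13+10+6 = 38
Hub → stop 1 → stop 3 → stop 2 → Hub: 9+15+10+4 = 38
Hub → stop 2 → stop 1 → stop 3 → Hub: 4+13+15+6 = 38
The minimum is 38.
One optimal route: Hub → stop 1 → stop 2 → stop 3 → Hub (or its reverse).

Minimum total distance: 38 min.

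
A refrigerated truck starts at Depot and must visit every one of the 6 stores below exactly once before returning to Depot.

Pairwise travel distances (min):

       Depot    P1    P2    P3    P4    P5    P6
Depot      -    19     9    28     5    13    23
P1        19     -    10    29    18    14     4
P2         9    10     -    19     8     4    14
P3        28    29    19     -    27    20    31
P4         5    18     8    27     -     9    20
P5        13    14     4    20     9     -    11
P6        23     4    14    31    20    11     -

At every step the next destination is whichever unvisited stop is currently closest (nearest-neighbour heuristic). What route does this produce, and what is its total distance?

Nearest-neighbour total = 89 min; route Depot → P4 → P2 → P5 → P6 → P1 → P3 → Depot.

Depot → [P4:5 / P2:9 / P5:13 / P1:19 / P6:23 / P3:28] → P4 (5)
P4 → [P2:8 / P5:9 / P1:18 / P6:20 / P3:27] → P2 (8)
P2 → [P5:4 / P1:10 / P6:14 / P3:19] → P5 (4)
P5 → [P6:11 / P1:14 / P3:20] → P6 (11)
P6 → [P1:4 / P3:31] → P1 (4)
P1 → [P3:29] → P3 (29)
Return P3→Depot: 28.
Total = 5 + 8 + 4 + 11 + 4 + 29 + 28 = 89.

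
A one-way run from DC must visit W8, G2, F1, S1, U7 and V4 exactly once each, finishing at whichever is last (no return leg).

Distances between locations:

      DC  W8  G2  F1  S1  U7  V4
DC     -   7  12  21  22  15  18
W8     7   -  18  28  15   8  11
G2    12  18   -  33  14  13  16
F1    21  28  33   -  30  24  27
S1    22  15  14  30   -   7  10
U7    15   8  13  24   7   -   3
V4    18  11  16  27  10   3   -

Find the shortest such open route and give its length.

75 — the minimum one-way total.

There are 6! = 720 possible orderings.
DC→W8→G2→F1→S1→U7→V4: 7+18+33+30+7+3 = 98
DC→W8→G2→F1→S1→V4→U7: 7+18+33+30+10+3 = 101
DC→W8→G2→F1→U7→S1→V4: 7+18+33+24+7+10 = 99
DC→W8→G2→F1→U7→V4→S1: 7+18+33+24+3+10 = 95
DC→W8→G2→F1→V4→S1→U7: 7+18+33+27+10+7 = 102
DC→W8→G2→F1→V4→U7→S1: 7+18+33+27+3+7 = 95
DC→W8→G2→S1→F1→U7→V4: 7+18+14+30+24+3 = 96
DC→W8→G2→S1→F1→V4→U7: 7+18+14+30+27+3 = 99
… (712 more)
DC→W8→U7→V4→S1→G2→F1: 7+8+3+10+14+33 = 75  ← best
The minimum is 75.
One shortest path: DC → W8 → U7 → V4 → S1 → G2 → F1.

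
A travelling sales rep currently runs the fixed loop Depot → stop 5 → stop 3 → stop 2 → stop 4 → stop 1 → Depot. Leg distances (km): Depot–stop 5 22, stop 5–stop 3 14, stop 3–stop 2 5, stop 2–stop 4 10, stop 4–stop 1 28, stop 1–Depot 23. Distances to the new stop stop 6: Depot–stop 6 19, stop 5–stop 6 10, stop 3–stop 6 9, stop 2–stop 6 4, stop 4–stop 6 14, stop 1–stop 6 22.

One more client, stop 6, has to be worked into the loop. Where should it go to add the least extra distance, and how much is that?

Minimum extra distance: 5 km, inserting stop 6 between stop 5 and stop 3.

Insertion cost between consecutive stops i–j is d(i,stop 6) + d(stop 6,j) − d(i,j):
  between Depot and stop 5: 19 + 10 − 22 = 7
  between stop 5 and stop 3: 10 + 9 − 14 = 5
  between stop 3 and stop 2: 9 + 4 − 5 = 8
  between stop 2 and stop 4: 4 + 14 − 10 = 8
  between stop 4 and stop 1: 14 + 22 − 28 = 8
  between stop 1 and Depot: 22 + 19 − 23 = 18
Cheapest insertion is between stop 5 and stop 3, adding 5.
New total = 102 + 5 = 107.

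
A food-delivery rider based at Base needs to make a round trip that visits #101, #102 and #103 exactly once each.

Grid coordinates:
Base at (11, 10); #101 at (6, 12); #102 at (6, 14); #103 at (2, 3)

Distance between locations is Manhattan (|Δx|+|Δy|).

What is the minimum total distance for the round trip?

40 — the shortest possible round trip.

There are 3 distinct closed tours to check (reversals are equivalent).
Base→#101→#102→#103→Base: 7+2+15+16 = 40
Base→#101→#103→#102→Base: 7+13+15+9 = 44
Base→#102→#101→#103→Base: 9+2+13+16 = 40
The minimum is 40.
One optimal route: Base → #101 → #102 → #103 → Base (or its reverse).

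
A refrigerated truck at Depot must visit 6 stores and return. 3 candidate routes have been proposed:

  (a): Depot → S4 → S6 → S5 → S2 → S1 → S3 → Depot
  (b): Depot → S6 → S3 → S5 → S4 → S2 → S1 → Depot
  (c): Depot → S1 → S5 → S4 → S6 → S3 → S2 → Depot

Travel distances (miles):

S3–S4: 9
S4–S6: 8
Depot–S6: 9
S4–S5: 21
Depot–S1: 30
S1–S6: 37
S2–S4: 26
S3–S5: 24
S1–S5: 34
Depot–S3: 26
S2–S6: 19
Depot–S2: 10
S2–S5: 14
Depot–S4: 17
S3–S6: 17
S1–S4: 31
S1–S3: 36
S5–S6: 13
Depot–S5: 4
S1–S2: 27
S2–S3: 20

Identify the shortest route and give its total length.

140 miles — (c) is the shortest.

(a): 17 + 8 + 13 + 14 + 27 + 36 + 26 = 141
(b): 9 + 17 + 24 + 21 + 26 + 27 + 30 = 154
(c): 30 + 34 + 21 + 8 + 17 + 20 + 10 = 140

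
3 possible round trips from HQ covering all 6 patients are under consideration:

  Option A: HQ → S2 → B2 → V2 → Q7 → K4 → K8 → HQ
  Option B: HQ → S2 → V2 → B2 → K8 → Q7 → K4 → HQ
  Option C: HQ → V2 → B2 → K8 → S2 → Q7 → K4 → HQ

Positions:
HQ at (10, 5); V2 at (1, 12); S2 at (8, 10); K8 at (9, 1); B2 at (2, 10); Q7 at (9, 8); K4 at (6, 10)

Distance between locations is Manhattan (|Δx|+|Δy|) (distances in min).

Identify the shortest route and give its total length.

Option A: 7 + 6 + 3 + 12 + 5 + 12 + 5 = 50
Option B: 7 + 9 + 3 + 16 + 7 + 5 + 9 = 56
Option C: 16 + 3 + 16 + 10 + 3 + 5 + 9 = 62

Shortest is Option A, total 50 min.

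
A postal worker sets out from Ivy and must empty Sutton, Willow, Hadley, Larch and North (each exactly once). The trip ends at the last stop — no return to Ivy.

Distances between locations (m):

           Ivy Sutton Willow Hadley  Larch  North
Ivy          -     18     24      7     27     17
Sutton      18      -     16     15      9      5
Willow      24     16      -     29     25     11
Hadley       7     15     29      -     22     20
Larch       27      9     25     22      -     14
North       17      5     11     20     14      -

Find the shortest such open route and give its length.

Shortest open route: 54 m.

There are 5! = 120 possible orderings.
Ivy → Sutton → Willow → Hadley → Larch → North: 18+16+29+22+14 = 99
Ivy → Sutton → Willow → Hadley → North → Larch: 18+16+29+20+14 = 97
Ivy → Sutton → Willow → Larch → Hadley → North: 18+16+25+22+20 = 101
Ivy → Sutton → Willow → Larch → North → Hadley: 18+16+25+14+20 = 93
Ivy → Sutton → Willow → North → Hadley → Larch: 18+16+11+20+22 = 87
Ivy → Sutton → Willow → North → Larch → Hadley: 18+16+11+14+22 = 81
Ivy → Sutton → Hadley → Willow → Larch → North: 18+15+29+25+14 = 101
Ivy → Sutton → Hadley → Willow → North → Larch: 18+15+29+11+14 = 87
Ivy → Sutton → Hadley → Larch → Willow → North: 18+15+22+25+11 = 91
Ivy → Sutton → Hadley → Larch → North → Willow: 18+15+22+14+11 = 80
Ivy → Sutton → Hadley → North → Willow → Larch: 18+15+20+11+25 = 89
Ivy → Sutton → Hadley → North → Larch → Willow: 18+15+20+14+25 = 92
Ivy → Sutton → Larch → Willow → Hadley → North: 18+9+25+29+20 = 101
Ivy → Sutton → Larch → Willow → North → Hadley: 18+9+25+11+20 = 83
… (106 more)
Ivy → Hadley → Larch → Sutton → North → Willow: 7+22+9+5+11 = 54  ← best
The minimum is 54.
One shortest path: Ivy → Hadley → Larch → Sutton → North → Willow.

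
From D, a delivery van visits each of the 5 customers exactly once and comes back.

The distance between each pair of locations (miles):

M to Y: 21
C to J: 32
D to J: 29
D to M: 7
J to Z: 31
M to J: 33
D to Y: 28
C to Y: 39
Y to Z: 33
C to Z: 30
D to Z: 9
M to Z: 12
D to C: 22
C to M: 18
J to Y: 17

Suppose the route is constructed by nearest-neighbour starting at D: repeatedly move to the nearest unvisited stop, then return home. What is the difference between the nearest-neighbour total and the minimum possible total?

Excess over optimum: 13 miles.

From D: M=7, Z=9, C=22, Y=28, J=29 → choose M (7).
From M: Z=12, C=18, Y=21, J=33 → choose Z (12).
From Z: C=30, J=31, Y=33 → choose C (30).
From C: J=32, Y=39 → choose J (32).
From J: Y=17 → choose Y (17).
NN route D → M → Z → C → J → Y → D costs 126.
Optimal: D → C → J → Y → M → Z → D costs 113 (by enumerating all 60 distinct tours).
Excess = 126 − 113 = 13.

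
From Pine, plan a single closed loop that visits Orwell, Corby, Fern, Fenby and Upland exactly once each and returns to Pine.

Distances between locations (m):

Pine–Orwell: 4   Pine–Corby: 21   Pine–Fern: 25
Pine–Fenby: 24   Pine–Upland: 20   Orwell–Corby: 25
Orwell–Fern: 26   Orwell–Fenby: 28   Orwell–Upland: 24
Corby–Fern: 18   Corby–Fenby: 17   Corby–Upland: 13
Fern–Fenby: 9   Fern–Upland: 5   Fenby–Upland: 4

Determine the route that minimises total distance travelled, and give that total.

With 5 stops there are 5!/2 = 60 distinct round trips (a route and its reverse cost the same).
Pine→Orwell→Corby→Fern→Fenby→Upland→Pine: 4+25+18+9+4+20 = 80
Pine→Orwell→Corby→Fern→Upland→Fenby→Pine: 4+25+18+5+4+24 = 80
Pine→Orwell→Corby→Fenby→Fern→Upland→Pine: 4+25+17+9+5+20 = 80
Pine→Orwell→Corby→Fenby→Upland→Fern→Pine: 4+25+17+4+5+25 = 80
Pine→Orwell→Corby→Upland→Fern→Fenby→Pine: 4+25+13+5+9+24 = 80
Pine→Orwell→Corby→Upland→Fenby→Fern→Pine: 4+25+13+4+9+25 = 80
Pine→Orwell→Fern→Corby→Fenby→Upland→Pine: 4+26+18+17+4+20 = 89
Pine→Orwell→Fern→Corby→Upland→Fenby→Pine: 4+26+18+13+4+24 = 89
Pine→Orwell→Fern→Fenby→Corby→Upland→Pine: 4+26+9+17+13+20 = 89
Pine→Orwell→Fern→Fenby→Upland→Corby→Pine: 4+26+9+4+13+21 = 77
Pine→Orwell→Fern→Upland→Corby→Fenby→Pine: 4+26+5+13+17+24 = 89
Pine→Orwell→Fern→Upland→Fenby→Corby→Pine: 4+26+5+4+17+21 = 77
Pine→Orwell→Fenby→Corby→Fern→Upland→Pine: 4+28+17+18+5+20 = 92
Pine→Orwell→Fenby→Corby→Upland→Fern→Pine: 4+28+17+13+5+25 = 92
… (46 more)
The minimum is 77.
One optimal route: Pine → Orwell → Fern → Fenby → Upland → Corby → Pine (or its reverse).

Minimum total distance: 77 m.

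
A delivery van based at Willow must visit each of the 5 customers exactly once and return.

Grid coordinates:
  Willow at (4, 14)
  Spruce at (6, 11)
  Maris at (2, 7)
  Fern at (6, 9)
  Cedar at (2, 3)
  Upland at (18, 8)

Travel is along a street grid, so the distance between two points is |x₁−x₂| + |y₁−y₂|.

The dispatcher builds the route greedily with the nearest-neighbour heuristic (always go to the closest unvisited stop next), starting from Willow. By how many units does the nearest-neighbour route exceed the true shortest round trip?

From Willow: Spruce=5, Fern=7, Maris=9, Cedar=13, Upland=20 → choose Spruce (5).
From Spruce: Fern=2, Maris=8, Cedar=12, Upland=15 → choose Fern (2).
From Fern: Maris=6, Cedar=10, Upland=13 → choose Maris (6).
From Maris: Cedar=4, Upland=17 → choose Cedar (4).
From Cedar: Upland=21 → choose Upland (21).
NN route Willow → Spruce → Fern → Maris → Cedar → Upland → Willow costs 58.
Optimal: Willow → Spruce → Fern → Upland → Maris → Cedar → Willow costs 54 (by enumerating all 60 distinct tours).
Excess = 58 − 54 = 4.

Excess over optimum: 4.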